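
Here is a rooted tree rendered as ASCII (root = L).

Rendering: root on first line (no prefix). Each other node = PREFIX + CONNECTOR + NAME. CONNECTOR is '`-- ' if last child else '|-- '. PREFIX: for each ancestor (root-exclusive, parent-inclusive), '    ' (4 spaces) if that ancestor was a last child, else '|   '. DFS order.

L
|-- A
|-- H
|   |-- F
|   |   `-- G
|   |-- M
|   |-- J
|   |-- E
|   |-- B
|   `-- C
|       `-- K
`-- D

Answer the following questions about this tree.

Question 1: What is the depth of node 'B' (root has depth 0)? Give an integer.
Path from root to B: L -> H -> B
Depth = number of edges = 2

Answer: 2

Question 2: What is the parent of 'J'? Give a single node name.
Scan adjacency: J appears as child of H

Answer: H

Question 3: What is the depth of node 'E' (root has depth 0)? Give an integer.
Answer: 2

Derivation:
Path from root to E: L -> H -> E
Depth = number of edges = 2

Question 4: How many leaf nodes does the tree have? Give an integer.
Answer: 8

Derivation:
Leaves (nodes with no children): A, B, D, E, G, J, K, M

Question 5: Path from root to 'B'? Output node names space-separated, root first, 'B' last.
Walk down from root: L -> H -> B

Answer: L H B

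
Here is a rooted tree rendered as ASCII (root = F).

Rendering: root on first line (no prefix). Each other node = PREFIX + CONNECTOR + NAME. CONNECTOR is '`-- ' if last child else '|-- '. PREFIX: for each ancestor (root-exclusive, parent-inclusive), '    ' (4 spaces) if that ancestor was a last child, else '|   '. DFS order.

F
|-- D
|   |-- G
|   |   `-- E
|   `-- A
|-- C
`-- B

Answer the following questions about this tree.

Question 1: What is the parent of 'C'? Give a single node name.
Answer: F

Derivation:
Scan adjacency: C appears as child of F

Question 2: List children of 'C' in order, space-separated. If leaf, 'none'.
Node C's children (from adjacency): (leaf)

Answer: none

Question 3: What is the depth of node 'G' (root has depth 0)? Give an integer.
Answer: 2

Derivation:
Path from root to G: F -> D -> G
Depth = number of edges = 2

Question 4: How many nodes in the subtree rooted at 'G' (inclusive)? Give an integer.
Subtree rooted at G contains: E, G
Count = 2

Answer: 2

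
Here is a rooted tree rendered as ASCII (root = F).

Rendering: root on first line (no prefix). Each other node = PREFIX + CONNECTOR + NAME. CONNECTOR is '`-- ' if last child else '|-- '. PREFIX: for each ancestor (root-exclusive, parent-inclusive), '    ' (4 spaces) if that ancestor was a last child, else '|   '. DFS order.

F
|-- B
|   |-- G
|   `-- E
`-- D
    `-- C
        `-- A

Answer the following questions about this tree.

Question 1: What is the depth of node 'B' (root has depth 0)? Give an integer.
Path from root to B: F -> B
Depth = number of edges = 1

Answer: 1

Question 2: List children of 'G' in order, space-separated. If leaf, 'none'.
Node G's children (from adjacency): (leaf)

Answer: none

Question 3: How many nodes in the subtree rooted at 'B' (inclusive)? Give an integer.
Answer: 3

Derivation:
Subtree rooted at B contains: B, E, G
Count = 3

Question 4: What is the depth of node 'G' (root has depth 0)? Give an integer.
Path from root to G: F -> B -> G
Depth = number of edges = 2

Answer: 2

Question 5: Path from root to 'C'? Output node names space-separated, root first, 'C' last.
Walk down from root: F -> D -> C

Answer: F D C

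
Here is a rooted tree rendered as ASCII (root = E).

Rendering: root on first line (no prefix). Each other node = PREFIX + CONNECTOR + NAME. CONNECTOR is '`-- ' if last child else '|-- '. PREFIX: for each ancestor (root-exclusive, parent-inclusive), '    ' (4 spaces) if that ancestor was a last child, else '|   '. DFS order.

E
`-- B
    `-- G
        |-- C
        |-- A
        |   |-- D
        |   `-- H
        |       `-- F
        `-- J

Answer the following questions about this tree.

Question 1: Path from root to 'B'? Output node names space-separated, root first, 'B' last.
Walk down from root: E -> B

Answer: E B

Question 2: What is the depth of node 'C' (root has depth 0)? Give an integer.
Answer: 3

Derivation:
Path from root to C: E -> B -> G -> C
Depth = number of edges = 3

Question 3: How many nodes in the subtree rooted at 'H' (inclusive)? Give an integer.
Subtree rooted at H contains: F, H
Count = 2

Answer: 2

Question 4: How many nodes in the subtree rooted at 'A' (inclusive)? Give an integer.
Subtree rooted at A contains: A, D, F, H
Count = 4

Answer: 4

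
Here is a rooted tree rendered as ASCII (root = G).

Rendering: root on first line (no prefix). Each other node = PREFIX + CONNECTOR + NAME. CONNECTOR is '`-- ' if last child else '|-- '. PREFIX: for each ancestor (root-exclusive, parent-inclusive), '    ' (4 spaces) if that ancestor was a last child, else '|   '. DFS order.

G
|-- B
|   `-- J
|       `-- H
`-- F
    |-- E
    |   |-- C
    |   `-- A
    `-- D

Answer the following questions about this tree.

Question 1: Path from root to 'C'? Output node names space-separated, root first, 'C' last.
Answer: G F E C

Derivation:
Walk down from root: G -> F -> E -> C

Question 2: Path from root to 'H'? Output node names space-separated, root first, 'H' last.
Answer: G B J H

Derivation:
Walk down from root: G -> B -> J -> H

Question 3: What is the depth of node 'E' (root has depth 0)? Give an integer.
Answer: 2

Derivation:
Path from root to E: G -> F -> E
Depth = number of edges = 2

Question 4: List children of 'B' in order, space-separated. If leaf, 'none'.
Answer: J

Derivation:
Node B's children (from adjacency): J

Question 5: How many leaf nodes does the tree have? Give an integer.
Leaves (nodes with no children): A, C, D, H

Answer: 4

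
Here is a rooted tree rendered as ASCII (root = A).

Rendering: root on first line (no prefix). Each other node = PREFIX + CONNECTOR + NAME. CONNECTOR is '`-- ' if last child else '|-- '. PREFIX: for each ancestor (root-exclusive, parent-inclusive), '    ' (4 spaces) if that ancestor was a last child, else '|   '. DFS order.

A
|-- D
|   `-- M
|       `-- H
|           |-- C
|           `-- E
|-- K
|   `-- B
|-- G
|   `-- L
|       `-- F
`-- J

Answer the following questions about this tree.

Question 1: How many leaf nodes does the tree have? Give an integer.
Leaves (nodes with no children): B, C, E, F, J

Answer: 5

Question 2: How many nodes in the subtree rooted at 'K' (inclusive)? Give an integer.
Answer: 2

Derivation:
Subtree rooted at K contains: B, K
Count = 2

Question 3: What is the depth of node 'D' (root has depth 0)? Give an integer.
Path from root to D: A -> D
Depth = number of edges = 1

Answer: 1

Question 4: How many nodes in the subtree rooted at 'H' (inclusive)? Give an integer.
Answer: 3

Derivation:
Subtree rooted at H contains: C, E, H
Count = 3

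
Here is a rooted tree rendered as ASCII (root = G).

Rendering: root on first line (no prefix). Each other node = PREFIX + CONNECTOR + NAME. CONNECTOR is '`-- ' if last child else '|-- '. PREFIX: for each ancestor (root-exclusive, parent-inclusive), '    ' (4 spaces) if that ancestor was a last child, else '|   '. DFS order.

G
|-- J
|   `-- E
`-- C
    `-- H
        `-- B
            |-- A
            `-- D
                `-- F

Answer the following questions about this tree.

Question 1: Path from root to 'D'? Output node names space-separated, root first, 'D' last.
Walk down from root: G -> C -> H -> B -> D

Answer: G C H B D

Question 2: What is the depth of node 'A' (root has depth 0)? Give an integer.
Path from root to A: G -> C -> H -> B -> A
Depth = number of edges = 4

Answer: 4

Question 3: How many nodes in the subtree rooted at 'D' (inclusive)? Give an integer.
Answer: 2

Derivation:
Subtree rooted at D contains: D, F
Count = 2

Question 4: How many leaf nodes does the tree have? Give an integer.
Leaves (nodes with no children): A, E, F

Answer: 3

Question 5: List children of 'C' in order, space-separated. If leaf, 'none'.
Answer: H

Derivation:
Node C's children (from adjacency): H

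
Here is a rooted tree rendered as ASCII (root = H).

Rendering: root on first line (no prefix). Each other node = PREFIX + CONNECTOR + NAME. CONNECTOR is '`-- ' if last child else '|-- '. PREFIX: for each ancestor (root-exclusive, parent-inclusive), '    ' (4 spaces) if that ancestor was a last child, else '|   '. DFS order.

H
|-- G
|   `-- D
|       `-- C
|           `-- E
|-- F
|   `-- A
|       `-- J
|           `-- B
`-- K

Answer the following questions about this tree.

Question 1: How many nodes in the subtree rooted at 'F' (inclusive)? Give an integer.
Subtree rooted at F contains: A, B, F, J
Count = 4

Answer: 4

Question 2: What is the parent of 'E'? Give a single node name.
Answer: C

Derivation:
Scan adjacency: E appears as child of C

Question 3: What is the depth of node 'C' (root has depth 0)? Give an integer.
Path from root to C: H -> G -> D -> C
Depth = number of edges = 3

Answer: 3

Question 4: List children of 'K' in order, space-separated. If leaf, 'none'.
Answer: none

Derivation:
Node K's children (from adjacency): (leaf)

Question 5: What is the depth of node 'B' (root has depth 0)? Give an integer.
Answer: 4

Derivation:
Path from root to B: H -> F -> A -> J -> B
Depth = number of edges = 4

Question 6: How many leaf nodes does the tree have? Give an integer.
Answer: 3

Derivation:
Leaves (nodes with no children): B, E, K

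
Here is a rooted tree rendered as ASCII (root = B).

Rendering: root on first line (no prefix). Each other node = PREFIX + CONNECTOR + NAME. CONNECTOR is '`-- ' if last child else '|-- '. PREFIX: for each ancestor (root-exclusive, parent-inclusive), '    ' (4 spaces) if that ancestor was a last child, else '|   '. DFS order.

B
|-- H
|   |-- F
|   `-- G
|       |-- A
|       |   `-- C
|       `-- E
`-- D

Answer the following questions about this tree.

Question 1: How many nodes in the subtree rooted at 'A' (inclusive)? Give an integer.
Subtree rooted at A contains: A, C
Count = 2

Answer: 2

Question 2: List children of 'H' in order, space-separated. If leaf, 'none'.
Node H's children (from adjacency): F, G

Answer: F G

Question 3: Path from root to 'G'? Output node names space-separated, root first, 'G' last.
Walk down from root: B -> H -> G

Answer: B H G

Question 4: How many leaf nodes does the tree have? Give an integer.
Leaves (nodes with no children): C, D, E, F

Answer: 4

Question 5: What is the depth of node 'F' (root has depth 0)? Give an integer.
Answer: 2

Derivation:
Path from root to F: B -> H -> F
Depth = number of edges = 2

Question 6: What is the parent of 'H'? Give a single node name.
Scan adjacency: H appears as child of B

Answer: B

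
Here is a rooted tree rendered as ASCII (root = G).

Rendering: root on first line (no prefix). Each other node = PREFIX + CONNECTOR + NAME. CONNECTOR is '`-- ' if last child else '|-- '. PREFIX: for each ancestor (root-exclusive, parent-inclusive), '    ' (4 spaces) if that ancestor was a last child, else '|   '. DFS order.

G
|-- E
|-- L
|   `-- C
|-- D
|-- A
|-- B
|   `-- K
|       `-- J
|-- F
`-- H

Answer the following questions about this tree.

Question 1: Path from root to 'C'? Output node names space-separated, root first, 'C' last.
Walk down from root: G -> L -> C

Answer: G L C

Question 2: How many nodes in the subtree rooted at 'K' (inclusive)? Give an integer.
Subtree rooted at K contains: J, K
Count = 2

Answer: 2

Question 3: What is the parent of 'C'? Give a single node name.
Answer: L

Derivation:
Scan adjacency: C appears as child of L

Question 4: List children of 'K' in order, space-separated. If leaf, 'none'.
Answer: J

Derivation:
Node K's children (from adjacency): J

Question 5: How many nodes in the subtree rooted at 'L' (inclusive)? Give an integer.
Answer: 2

Derivation:
Subtree rooted at L contains: C, L
Count = 2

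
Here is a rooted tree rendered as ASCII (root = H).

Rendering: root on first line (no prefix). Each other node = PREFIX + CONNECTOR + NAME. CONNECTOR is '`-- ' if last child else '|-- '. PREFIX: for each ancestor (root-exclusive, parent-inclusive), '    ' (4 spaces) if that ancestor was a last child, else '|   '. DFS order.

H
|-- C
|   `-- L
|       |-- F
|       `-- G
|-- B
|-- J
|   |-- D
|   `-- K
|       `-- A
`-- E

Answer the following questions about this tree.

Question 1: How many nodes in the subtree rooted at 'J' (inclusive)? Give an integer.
Answer: 4

Derivation:
Subtree rooted at J contains: A, D, J, K
Count = 4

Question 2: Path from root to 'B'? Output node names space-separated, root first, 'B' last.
Answer: H B

Derivation:
Walk down from root: H -> B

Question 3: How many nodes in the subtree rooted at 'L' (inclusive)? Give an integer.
Answer: 3

Derivation:
Subtree rooted at L contains: F, G, L
Count = 3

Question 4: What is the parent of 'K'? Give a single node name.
Scan adjacency: K appears as child of J

Answer: J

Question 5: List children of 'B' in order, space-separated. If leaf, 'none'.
Answer: none

Derivation:
Node B's children (from adjacency): (leaf)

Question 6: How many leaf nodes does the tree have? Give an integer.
Answer: 6

Derivation:
Leaves (nodes with no children): A, B, D, E, F, G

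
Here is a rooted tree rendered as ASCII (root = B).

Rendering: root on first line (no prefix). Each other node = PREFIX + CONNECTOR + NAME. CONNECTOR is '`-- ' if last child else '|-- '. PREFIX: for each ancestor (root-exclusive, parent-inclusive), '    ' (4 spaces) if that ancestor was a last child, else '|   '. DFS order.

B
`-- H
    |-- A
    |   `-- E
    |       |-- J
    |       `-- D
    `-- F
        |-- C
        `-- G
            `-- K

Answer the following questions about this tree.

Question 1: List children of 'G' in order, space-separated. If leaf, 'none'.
Answer: K

Derivation:
Node G's children (from adjacency): K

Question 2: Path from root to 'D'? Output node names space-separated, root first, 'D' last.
Answer: B H A E D

Derivation:
Walk down from root: B -> H -> A -> E -> D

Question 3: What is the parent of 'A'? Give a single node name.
Answer: H

Derivation:
Scan adjacency: A appears as child of H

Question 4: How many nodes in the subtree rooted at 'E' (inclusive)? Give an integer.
Subtree rooted at E contains: D, E, J
Count = 3

Answer: 3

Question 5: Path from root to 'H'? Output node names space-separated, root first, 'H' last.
Walk down from root: B -> H

Answer: B H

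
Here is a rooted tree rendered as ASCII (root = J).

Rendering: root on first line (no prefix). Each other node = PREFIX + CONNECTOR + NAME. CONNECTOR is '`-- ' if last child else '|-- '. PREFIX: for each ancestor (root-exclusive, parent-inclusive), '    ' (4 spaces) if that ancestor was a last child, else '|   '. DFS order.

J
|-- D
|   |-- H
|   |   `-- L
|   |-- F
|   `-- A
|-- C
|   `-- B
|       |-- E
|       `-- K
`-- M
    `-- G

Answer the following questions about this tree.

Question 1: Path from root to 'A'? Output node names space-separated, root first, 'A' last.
Walk down from root: J -> D -> A

Answer: J D A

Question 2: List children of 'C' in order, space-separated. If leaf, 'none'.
Answer: B

Derivation:
Node C's children (from adjacency): B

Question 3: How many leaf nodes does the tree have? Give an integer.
Leaves (nodes with no children): A, E, F, G, K, L

Answer: 6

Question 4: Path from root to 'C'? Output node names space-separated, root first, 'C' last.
Answer: J C

Derivation:
Walk down from root: J -> C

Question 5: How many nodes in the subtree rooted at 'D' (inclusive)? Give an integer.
Answer: 5

Derivation:
Subtree rooted at D contains: A, D, F, H, L
Count = 5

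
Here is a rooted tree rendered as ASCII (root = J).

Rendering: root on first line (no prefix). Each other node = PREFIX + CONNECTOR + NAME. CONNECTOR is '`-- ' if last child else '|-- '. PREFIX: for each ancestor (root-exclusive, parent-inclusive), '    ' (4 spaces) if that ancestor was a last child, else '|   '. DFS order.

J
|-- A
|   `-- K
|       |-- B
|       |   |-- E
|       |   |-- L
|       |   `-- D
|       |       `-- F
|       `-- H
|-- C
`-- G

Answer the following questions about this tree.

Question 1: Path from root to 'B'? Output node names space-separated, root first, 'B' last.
Answer: J A K B

Derivation:
Walk down from root: J -> A -> K -> B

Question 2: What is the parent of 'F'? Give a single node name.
Scan adjacency: F appears as child of D

Answer: D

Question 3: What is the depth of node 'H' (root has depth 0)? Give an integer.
Answer: 3

Derivation:
Path from root to H: J -> A -> K -> H
Depth = number of edges = 3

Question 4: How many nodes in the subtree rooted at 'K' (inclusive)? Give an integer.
Answer: 7

Derivation:
Subtree rooted at K contains: B, D, E, F, H, K, L
Count = 7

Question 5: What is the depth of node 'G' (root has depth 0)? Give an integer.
Answer: 1

Derivation:
Path from root to G: J -> G
Depth = number of edges = 1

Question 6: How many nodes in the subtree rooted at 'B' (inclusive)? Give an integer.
Answer: 5

Derivation:
Subtree rooted at B contains: B, D, E, F, L
Count = 5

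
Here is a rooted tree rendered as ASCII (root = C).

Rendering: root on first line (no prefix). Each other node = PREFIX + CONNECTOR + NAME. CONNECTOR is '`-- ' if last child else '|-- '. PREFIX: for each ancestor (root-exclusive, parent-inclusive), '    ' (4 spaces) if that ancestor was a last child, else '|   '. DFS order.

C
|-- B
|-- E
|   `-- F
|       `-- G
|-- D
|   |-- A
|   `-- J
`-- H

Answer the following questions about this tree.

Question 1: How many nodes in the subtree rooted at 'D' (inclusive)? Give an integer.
Answer: 3

Derivation:
Subtree rooted at D contains: A, D, J
Count = 3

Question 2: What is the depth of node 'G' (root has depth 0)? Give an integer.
Answer: 3

Derivation:
Path from root to G: C -> E -> F -> G
Depth = number of edges = 3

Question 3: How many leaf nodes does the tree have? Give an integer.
Answer: 5

Derivation:
Leaves (nodes with no children): A, B, G, H, J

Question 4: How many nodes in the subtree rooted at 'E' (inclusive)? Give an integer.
Subtree rooted at E contains: E, F, G
Count = 3

Answer: 3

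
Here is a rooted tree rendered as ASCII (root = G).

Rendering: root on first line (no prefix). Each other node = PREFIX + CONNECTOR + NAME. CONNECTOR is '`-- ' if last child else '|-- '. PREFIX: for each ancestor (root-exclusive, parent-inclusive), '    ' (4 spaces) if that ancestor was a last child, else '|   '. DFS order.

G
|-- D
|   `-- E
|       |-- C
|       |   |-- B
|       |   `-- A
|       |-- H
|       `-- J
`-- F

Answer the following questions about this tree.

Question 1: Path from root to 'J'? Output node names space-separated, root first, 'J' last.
Walk down from root: G -> D -> E -> J

Answer: G D E J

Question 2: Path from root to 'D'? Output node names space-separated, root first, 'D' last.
Answer: G D

Derivation:
Walk down from root: G -> D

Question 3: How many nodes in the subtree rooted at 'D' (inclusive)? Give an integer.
Subtree rooted at D contains: A, B, C, D, E, H, J
Count = 7

Answer: 7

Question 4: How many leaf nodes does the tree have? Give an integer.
Leaves (nodes with no children): A, B, F, H, J

Answer: 5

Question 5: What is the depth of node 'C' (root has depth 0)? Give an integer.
Answer: 3

Derivation:
Path from root to C: G -> D -> E -> C
Depth = number of edges = 3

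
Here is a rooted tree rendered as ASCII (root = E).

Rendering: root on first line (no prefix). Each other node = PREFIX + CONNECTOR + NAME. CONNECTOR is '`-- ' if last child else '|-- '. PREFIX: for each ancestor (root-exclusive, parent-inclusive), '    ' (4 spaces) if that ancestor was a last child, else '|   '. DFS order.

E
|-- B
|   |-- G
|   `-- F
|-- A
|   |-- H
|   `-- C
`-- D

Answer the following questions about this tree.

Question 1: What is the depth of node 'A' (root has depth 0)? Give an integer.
Answer: 1

Derivation:
Path from root to A: E -> A
Depth = number of edges = 1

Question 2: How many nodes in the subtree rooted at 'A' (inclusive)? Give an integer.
Subtree rooted at A contains: A, C, H
Count = 3

Answer: 3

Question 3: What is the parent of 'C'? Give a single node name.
Answer: A

Derivation:
Scan adjacency: C appears as child of A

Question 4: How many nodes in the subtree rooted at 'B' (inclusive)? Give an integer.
Answer: 3

Derivation:
Subtree rooted at B contains: B, F, G
Count = 3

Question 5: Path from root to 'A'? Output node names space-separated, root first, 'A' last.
Answer: E A

Derivation:
Walk down from root: E -> A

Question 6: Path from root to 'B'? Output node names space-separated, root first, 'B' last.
Answer: E B

Derivation:
Walk down from root: E -> B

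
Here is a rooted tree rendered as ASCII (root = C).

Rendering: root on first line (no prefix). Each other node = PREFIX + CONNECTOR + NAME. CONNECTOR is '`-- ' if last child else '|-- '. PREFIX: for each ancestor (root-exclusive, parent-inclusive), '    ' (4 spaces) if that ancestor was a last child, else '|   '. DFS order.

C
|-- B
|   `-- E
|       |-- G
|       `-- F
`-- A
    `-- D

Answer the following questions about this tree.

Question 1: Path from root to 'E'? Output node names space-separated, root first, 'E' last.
Walk down from root: C -> B -> E

Answer: C B E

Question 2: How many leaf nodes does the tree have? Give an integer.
Answer: 3

Derivation:
Leaves (nodes with no children): D, F, G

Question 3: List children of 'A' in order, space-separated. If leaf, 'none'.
Answer: D

Derivation:
Node A's children (from adjacency): D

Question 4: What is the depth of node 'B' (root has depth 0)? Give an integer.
Path from root to B: C -> B
Depth = number of edges = 1

Answer: 1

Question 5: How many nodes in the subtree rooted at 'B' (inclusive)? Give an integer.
Answer: 4

Derivation:
Subtree rooted at B contains: B, E, F, G
Count = 4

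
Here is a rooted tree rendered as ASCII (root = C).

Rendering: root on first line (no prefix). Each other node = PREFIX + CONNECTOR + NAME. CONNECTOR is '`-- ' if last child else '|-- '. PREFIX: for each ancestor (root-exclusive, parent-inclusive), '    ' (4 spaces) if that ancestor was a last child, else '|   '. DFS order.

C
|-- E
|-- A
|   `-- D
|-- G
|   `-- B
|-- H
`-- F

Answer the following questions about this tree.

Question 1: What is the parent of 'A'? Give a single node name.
Scan adjacency: A appears as child of C

Answer: C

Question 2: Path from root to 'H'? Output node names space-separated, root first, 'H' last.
Walk down from root: C -> H

Answer: C H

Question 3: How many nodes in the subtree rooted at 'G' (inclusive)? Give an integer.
Answer: 2

Derivation:
Subtree rooted at G contains: B, G
Count = 2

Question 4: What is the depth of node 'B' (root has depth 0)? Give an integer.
Answer: 2

Derivation:
Path from root to B: C -> G -> B
Depth = number of edges = 2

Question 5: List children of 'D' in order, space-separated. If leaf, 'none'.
Answer: none

Derivation:
Node D's children (from adjacency): (leaf)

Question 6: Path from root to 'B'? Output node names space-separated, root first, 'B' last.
Walk down from root: C -> G -> B

Answer: C G B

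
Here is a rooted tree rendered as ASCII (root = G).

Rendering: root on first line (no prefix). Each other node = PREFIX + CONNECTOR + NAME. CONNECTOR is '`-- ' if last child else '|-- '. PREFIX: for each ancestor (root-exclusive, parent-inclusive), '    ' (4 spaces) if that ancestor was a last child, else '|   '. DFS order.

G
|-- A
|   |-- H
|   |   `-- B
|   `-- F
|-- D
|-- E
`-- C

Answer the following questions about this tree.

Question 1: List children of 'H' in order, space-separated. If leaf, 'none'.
Node H's children (from adjacency): B

Answer: B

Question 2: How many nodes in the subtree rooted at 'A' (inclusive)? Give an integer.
Answer: 4

Derivation:
Subtree rooted at A contains: A, B, F, H
Count = 4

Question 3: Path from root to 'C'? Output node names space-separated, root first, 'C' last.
Walk down from root: G -> C

Answer: G C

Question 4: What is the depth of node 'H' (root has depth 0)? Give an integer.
Path from root to H: G -> A -> H
Depth = number of edges = 2

Answer: 2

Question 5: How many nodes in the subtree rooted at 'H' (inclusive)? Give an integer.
Subtree rooted at H contains: B, H
Count = 2

Answer: 2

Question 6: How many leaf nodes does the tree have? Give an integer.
Answer: 5

Derivation:
Leaves (nodes with no children): B, C, D, E, F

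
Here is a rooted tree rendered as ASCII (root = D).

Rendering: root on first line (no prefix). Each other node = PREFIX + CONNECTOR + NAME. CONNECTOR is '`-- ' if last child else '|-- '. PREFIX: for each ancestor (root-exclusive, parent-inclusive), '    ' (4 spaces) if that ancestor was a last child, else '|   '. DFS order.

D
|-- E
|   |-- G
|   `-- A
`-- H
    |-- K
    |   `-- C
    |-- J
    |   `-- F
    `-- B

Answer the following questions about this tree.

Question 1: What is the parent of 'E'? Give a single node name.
Scan adjacency: E appears as child of D

Answer: D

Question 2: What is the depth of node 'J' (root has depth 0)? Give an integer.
Path from root to J: D -> H -> J
Depth = number of edges = 2

Answer: 2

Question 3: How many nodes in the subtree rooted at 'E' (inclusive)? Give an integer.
Subtree rooted at E contains: A, E, G
Count = 3

Answer: 3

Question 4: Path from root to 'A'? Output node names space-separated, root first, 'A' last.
Walk down from root: D -> E -> A

Answer: D E A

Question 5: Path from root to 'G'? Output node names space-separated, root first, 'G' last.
Walk down from root: D -> E -> G

Answer: D E G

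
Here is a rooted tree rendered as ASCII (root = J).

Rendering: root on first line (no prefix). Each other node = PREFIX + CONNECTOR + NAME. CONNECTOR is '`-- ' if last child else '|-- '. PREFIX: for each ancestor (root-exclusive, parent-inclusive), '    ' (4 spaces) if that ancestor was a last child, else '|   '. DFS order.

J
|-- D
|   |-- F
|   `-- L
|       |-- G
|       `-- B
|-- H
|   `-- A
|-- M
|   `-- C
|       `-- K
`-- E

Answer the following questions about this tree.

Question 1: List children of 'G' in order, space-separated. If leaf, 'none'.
Node G's children (from adjacency): (leaf)

Answer: none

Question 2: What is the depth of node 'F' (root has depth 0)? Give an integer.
Answer: 2

Derivation:
Path from root to F: J -> D -> F
Depth = number of edges = 2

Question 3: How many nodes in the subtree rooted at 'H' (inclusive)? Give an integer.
Subtree rooted at H contains: A, H
Count = 2

Answer: 2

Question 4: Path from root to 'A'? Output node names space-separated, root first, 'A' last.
Answer: J H A

Derivation:
Walk down from root: J -> H -> A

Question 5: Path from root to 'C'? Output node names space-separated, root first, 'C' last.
Answer: J M C

Derivation:
Walk down from root: J -> M -> C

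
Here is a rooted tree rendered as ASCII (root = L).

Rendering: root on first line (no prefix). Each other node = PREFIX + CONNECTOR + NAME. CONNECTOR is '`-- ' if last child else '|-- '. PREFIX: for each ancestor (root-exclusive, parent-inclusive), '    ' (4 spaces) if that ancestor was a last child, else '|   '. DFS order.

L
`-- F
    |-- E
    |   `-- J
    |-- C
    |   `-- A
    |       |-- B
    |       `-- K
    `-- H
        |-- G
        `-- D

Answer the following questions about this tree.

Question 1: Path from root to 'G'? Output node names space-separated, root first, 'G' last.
Walk down from root: L -> F -> H -> G

Answer: L F H G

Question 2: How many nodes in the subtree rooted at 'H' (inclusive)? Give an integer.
Answer: 3

Derivation:
Subtree rooted at H contains: D, G, H
Count = 3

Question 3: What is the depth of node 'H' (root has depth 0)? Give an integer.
Answer: 2

Derivation:
Path from root to H: L -> F -> H
Depth = number of edges = 2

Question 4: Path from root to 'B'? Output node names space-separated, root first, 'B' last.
Walk down from root: L -> F -> C -> A -> B

Answer: L F C A B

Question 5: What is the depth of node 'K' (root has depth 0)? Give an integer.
Answer: 4

Derivation:
Path from root to K: L -> F -> C -> A -> K
Depth = number of edges = 4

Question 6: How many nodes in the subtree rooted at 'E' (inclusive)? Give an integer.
Answer: 2

Derivation:
Subtree rooted at E contains: E, J
Count = 2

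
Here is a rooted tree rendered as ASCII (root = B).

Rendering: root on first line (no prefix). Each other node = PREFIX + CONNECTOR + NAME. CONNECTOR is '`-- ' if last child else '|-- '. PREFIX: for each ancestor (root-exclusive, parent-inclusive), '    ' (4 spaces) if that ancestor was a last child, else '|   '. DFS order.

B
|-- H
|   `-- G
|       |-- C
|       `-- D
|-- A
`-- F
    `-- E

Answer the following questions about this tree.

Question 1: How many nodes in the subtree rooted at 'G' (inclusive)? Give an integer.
Subtree rooted at G contains: C, D, G
Count = 3

Answer: 3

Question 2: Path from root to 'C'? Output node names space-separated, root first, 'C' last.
Answer: B H G C

Derivation:
Walk down from root: B -> H -> G -> C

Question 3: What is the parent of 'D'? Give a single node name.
Answer: G

Derivation:
Scan adjacency: D appears as child of G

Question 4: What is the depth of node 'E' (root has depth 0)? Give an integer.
Path from root to E: B -> F -> E
Depth = number of edges = 2

Answer: 2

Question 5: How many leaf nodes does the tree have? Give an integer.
Answer: 4

Derivation:
Leaves (nodes with no children): A, C, D, E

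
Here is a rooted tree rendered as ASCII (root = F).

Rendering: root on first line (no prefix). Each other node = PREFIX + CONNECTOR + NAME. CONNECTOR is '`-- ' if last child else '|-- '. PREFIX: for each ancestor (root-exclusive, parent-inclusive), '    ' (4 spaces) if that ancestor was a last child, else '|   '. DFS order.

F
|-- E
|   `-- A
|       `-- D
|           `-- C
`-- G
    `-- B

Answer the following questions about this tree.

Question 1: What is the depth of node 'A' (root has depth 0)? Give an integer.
Path from root to A: F -> E -> A
Depth = number of edges = 2

Answer: 2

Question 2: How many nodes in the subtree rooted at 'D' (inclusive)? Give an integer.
Subtree rooted at D contains: C, D
Count = 2

Answer: 2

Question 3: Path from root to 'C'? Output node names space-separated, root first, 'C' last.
Walk down from root: F -> E -> A -> D -> C

Answer: F E A D C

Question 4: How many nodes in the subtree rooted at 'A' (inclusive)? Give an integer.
Answer: 3

Derivation:
Subtree rooted at A contains: A, C, D
Count = 3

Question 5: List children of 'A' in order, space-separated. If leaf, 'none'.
Answer: D

Derivation:
Node A's children (from adjacency): D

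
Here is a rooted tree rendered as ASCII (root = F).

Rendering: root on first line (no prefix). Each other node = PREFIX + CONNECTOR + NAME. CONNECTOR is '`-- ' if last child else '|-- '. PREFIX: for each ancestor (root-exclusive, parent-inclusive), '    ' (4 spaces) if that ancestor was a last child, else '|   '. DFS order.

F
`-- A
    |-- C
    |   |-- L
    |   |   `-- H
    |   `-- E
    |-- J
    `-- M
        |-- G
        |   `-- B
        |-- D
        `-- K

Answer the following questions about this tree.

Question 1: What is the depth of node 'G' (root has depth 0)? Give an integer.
Path from root to G: F -> A -> M -> G
Depth = number of edges = 3

Answer: 3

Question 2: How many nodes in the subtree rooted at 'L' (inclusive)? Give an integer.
Subtree rooted at L contains: H, L
Count = 2

Answer: 2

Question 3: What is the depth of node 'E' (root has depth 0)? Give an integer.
Answer: 3

Derivation:
Path from root to E: F -> A -> C -> E
Depth = number of edges = 3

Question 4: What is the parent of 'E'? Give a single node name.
Answer: C

Derivation:
Scan adjacency: E appears as child of C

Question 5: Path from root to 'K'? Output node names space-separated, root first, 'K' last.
Walk down from root: F -> A -> M -> K

Answer: F A M K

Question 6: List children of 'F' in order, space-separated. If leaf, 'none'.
Node F's children (from adjacency): A

Answer: A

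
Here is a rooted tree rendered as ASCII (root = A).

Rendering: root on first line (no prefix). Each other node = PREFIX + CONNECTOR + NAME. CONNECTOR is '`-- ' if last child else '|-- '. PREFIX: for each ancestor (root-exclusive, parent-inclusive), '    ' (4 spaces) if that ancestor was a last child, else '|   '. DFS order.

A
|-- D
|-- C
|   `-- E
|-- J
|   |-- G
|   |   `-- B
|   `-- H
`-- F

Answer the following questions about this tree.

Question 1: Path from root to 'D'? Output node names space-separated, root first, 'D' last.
Answer: A D

Derivation:
Walk down from root: A -> D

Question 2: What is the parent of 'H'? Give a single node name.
Answer: J

Derivation:
Scan adjacency: H appears as child of J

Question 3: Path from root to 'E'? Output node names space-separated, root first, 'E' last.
Walk down from root: A -> C -> E

Answer: A C E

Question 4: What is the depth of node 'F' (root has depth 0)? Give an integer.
Answer: 1

Derivation:
Path from root to F: A -> F
Depth = number of edges = 1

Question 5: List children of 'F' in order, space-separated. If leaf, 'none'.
Node F's children (from adjacency): (leaf)

Answer: none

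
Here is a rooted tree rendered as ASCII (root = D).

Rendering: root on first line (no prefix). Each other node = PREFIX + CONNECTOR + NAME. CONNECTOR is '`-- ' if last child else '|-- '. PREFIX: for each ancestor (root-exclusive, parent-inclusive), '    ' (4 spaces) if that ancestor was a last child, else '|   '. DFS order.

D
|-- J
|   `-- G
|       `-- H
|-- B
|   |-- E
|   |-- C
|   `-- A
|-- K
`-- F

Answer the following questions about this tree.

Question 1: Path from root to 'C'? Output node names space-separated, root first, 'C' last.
Walk down from root: D -> B -> C

Answer: D B C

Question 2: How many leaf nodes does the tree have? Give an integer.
Answer: 6

Derivation:
Leaves (nodes with no children): A, C, E, F, H, K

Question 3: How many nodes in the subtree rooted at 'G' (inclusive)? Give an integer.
Subtree rooted at G contains: G, H
Count = 2

Answer: 2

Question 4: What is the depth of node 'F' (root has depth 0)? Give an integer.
Answer: 1

Derivation:
Path from root to F: D -> F
Depth = number of edges = 1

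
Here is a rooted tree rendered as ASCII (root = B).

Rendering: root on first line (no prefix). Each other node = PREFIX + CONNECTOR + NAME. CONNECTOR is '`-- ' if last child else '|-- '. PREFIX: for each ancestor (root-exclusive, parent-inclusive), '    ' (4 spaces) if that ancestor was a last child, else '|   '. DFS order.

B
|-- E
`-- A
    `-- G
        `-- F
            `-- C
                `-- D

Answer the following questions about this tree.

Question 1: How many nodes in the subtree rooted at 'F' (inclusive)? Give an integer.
Answer: 3

Derivation:
Subtree rooted at F contains: C, D, F
Count = 3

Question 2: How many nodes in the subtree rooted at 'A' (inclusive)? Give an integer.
Subtree rooted at A contains: A, C, D, F, G
Count = 5

Answer: 5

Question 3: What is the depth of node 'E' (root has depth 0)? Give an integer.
Answer: 1

Derivation:
Path from root to E: B -> E
Depth = number of edges = 1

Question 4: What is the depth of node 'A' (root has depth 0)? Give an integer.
Path from root to A: B -> A
Depth = number of edges = 1

Answer: 1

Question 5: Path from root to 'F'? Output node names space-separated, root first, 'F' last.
Walk down from root: B -> A -> G -> F

Answer: B A G F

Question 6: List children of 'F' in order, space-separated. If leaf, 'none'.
Node F's children (from adjacency): C

Answer: C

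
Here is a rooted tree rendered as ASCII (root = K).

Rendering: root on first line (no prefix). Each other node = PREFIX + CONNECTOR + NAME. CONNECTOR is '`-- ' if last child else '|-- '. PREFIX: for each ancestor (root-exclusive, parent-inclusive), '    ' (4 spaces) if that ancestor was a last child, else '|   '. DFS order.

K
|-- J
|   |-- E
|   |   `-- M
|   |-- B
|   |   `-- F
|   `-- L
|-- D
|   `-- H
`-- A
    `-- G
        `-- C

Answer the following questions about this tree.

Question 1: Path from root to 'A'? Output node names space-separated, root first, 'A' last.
Walk down from root: K -> A

Answer: K A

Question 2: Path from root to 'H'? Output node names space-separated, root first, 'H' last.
Answer: K D H

Derivation:
Walk down from root: K -> D -> H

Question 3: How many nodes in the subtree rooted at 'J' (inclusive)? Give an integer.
Subtree rooted at J contains: B, E, F, J, L, M
Count = 6

Answer: 6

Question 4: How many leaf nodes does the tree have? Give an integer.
Answer: 5

Derivation:
Leaves (nodes with no children): C, F, H, L, M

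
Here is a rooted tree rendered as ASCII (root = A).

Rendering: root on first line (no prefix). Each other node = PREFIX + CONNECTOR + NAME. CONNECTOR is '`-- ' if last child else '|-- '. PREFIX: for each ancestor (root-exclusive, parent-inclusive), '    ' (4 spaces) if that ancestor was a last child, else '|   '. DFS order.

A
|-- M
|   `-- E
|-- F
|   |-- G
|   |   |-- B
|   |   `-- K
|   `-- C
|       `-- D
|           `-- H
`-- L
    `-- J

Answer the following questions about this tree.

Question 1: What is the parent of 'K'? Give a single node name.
Scan adjacency: K appears as child of G

Answer: G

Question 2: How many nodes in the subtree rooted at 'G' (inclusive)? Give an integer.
Answer: 3

Derivation:
Subtree rooted at G contains: B, G, K
Count = 3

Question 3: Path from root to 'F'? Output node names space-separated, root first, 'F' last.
Answer: A F

Derivation:
Walk down from root: A -> F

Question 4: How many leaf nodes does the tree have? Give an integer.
Leaves (nodes with no children): B, E, H, J, K

Answer: 5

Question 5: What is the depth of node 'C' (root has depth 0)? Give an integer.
Path from root to C: A -> F -> C
Depth = number of edges = 2

Answer: 2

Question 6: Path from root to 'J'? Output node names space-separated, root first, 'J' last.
Answer: A L J

Derivation:
Walk down from root: A -> L -> J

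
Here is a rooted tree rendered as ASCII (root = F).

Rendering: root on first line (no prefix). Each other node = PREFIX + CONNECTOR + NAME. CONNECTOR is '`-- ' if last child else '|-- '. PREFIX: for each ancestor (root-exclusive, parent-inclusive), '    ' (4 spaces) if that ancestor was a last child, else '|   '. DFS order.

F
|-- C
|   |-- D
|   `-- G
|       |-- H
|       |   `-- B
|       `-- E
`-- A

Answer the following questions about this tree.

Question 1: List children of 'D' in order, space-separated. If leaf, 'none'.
Answer: none

Derivation:
Node D's children (from adjacency): (leaf)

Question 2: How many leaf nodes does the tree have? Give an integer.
Leaves (nodes with no children): A, B, D, E

Answer: 4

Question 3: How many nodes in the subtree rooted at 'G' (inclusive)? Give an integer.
Answer: 4

Derivation:
Subtree rooted at G contains: B, E, G, H
Count = 4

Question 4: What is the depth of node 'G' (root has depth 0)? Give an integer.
Path from root to G: F -> C -> G
Depth = number of edges = 2

Answer: 2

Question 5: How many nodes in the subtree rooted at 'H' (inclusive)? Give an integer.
Subtree rooted at H contains: B, H
Count = 2

Answer: 2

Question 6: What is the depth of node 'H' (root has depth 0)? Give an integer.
Answer: 3

Derivation:
Path from root to H: F -> C -> G -> H
Depth = number of edges = 3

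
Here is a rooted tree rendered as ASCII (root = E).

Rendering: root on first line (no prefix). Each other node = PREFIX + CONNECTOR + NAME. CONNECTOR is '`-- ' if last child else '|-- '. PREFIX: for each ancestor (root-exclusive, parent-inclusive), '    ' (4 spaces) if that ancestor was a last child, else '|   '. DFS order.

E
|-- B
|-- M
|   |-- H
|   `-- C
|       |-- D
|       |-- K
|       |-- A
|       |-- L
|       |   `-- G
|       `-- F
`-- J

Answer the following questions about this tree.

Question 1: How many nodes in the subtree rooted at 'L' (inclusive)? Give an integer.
Subtree rooted at L contains: G, L
Count = 2

Answer: 2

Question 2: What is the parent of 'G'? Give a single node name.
Scan adjacency: G appears as child of L

Answer: L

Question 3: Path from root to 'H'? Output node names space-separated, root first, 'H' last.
Walk down from root: E -> M -> H

Answer: E M H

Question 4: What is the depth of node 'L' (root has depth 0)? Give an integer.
Answer: 3

Derivation:
Path from root to L: E -> M -> C -> L
Depth = number of edges = 3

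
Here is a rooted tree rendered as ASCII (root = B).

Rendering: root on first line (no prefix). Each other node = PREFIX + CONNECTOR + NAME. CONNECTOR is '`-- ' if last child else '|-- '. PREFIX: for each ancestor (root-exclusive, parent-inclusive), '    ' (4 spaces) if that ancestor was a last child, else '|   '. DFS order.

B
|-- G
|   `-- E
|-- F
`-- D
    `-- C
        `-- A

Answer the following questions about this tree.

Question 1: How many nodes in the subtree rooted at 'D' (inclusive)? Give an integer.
Answer: 3

Derivation:
Subtree rooted at D contains: A, C, D
Count = 3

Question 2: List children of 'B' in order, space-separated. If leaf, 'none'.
Answer: G F D

Derivation:
Node B's children (from adjacency): G, F, D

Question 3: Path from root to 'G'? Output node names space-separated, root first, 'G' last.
Answer: B G

Derivation:
Walk down from root: B -> G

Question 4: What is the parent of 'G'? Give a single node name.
Scan adjacency: G appears as child of B

Answer: B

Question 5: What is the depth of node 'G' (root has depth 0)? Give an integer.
Path from root to G: B -> G
Depth = number of edges = 1

Answer: 1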